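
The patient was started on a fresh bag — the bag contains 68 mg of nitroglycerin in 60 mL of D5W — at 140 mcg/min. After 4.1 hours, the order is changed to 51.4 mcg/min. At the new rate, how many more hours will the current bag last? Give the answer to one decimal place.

Initial rate:
140 mcg/min × 60 min/hr = 8400 mcg/hr
Concentration = 68 mg ÷ 60 mL = 1.133333 mg/mL = 1133.333 mcg/mL
Rate = 8400 mcg/hr ÷ 1133.333 mcg/mL = 7.411765 mL/hr
Volume infused so far = 7.411765 mL/hr × 4.1 hr = 30.38824 mL
Volume remaining = 60 − 30.38824 = 29.61176 mL
New rate:
51.4 mcg/min × 60 min/hr = 3084 mcg/hr
Rate = 3084 mcg/hr ÷ 1133.333 mcg/mL = 2.721176 mL/hr
Time remaining = 29.61176 mL ÷ 2.721176 mL/hr = 10.88197 hr

10.9 hours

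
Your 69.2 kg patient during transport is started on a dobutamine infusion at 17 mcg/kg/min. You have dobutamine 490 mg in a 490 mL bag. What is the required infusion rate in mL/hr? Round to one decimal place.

Dose = 17 mcg/kg/min × 69.2 kg = 1176.4 mcg/min
1176.4 mcg/min × 60 min/hr = 70584 mcg/hr
Concentration = 490 mg ÷ 490 mL = 1 mg/mL = 1000 mcg/mL
Rate = 70584 mcg/hr ÷ 1000 mcg/mL = 70.584 mL/hr

70.6 mL/hr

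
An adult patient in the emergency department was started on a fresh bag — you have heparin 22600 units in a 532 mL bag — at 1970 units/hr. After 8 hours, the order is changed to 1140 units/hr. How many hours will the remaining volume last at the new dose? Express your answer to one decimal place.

Initial rate:
Concentration = 22600 units ÷ 532 mL = 42.4812 units/mL
Rate = 1970 units/hr ÷ 42.4812 units/mL = 46.37345 mL/hr
Volume infused so far = 46.37345 mL/hr × 8 hr = 370.9876 mL
Volume remaining = 532 − 370.9876 = 161.0124 mL
New rate:
Rate = 1140 units/hr ÷ 42.4812 units/mL = 26.8354 mL/hr
Time remaining = 161.0124 mL ÷ 26.8354 mL/hr = 6 hr

6.0 hours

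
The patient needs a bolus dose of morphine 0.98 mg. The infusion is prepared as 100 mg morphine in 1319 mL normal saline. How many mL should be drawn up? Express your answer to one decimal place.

12.9 mL

Concentration = 100 mg ÷ 1319 mL = 0.07581501 mg/mL
Volume = 0.98 mg ÷ 0.07581501 mg/mL = 12.9262 mL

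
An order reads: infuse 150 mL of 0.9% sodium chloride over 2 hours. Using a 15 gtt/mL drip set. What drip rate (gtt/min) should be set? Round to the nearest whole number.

19 gtt/min

150 mL ÷ (2 hr × 60 = 120 min) = 1.25 mL/min
1.25 mL/min × 15 gtt/mL = 18.75 gtt/min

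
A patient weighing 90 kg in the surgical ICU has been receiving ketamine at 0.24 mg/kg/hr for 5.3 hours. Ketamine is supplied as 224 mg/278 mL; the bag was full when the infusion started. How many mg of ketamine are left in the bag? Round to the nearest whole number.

110 mg

Dose = 0.24 mg/kg/hr × 90 kg = 21.6 mg/hr
Concentration = 224 mg ÷ 278 mL = 0.8057554 mg/mL
Rate = 21.6 mg/hr ÷ 0.8057554 mg/mL = 26.80714 mL/hr
Volume infused = 26.80714 mL/hr × 5.3 hr = 142.0779 mL
Volume remaining = 278 − 142.0779 = 135.9221 mL
Drug remaining = 135.9221 mL × 0.8057554 mg/mL = 109.52 mg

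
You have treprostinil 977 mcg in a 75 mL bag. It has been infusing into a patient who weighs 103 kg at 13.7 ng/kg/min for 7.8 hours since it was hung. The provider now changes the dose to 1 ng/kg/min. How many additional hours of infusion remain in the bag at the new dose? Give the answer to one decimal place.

51.2 hours

Initial rate:
Dose = 13.7 ng/kg/min × 103 kg = 1411.1 ng/min
1411.1 ng/min × 60 min/hr = 84666 ng/hr
Concentration = 977 mcg ÷ 75 mL = 13.02667 mcg/mL = 13026.67 ng/mL
Rate = 84666 ng/hr ÷ 13026.67 ng/mL = 6.499437 mL/hr
Volume infused so far = 6.499437 mL/hr × 7.8 hr = 50.69561 mL
Volume remaining = 75 − 50.69561 = 24.30439 mL
New rate:
Dose = 1 ng/kg/min × 103 kg = 103 ng/min
103 ng/min × 60 min/hr = 6180 ng/hr
Rate = 6180 ng/hr ÷ 13026.67 ng/mL = 0.4744115 mL/hr
Time remaining = 24.30439 mL ÷ 0.4744115 mL/hr = 51.23061 hr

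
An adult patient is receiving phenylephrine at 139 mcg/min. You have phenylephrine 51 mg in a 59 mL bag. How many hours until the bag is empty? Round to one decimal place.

139 mcg/min × 60 min/hr = 8340 mcg/hr
Concentration = 51 mg ÷ 59 mL = 0.8644068 mg/mL = 864.4068 mcg/mL
Rate = 8340 mcg/hr ÷ 864.4068 mcg/mL = 9.648235 mL/hr
Duration = 59 mL ÷ 9.648235 mL/hr = 6.115108 hr

6.1 hours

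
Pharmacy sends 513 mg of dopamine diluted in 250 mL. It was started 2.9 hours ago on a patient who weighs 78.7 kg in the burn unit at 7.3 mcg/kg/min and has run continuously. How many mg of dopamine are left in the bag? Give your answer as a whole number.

413 mg

Dose = 7.3 mcg/kg/min × 78.7 kg = 574.51 mcg/min
574.51 mcg/min × 60 min/hr = 34470.6 mcg/hr
Concentration = 513 mg ÷ 250 mL = 2.052 mg/mL = 2052 mcg/mL
Rate = 34470.6 mcg/hr ÷ 2052 mcg/mL = 16.79854 mL/hr
Volume infused = 16.79854 mL/hr × 2.9 hr = 48.71576 mL
Volume remaining = 250 − 48.71576 = 201.2842 mL
Drug remaining = 201.2842 mL × 2052 mcg/mL = 413035.3 mcg = 413.0353 mg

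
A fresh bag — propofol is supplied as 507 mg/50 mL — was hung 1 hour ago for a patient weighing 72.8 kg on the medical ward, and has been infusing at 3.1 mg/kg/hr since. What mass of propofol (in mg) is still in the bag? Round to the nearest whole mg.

Dose = 3.1 mg/kg/hr × 72.8 kg = 225.68 mg/hr
Concentration = 507 mg ÷ 50 mL = 10.14 mg/mL
Rate = 225.68 mg/hr ÷ 10.14 mg/mL = 22.25641 mL/hr
Volume infused = 22.25641 mL/hr × 1 hr = 22.25641 mL
Volume remaining = 50 − 22.25641 = 27.74359 mL
Drug remaining = 27.74359 mL × 10.14 mg/mL = 281.32 mg

281 mg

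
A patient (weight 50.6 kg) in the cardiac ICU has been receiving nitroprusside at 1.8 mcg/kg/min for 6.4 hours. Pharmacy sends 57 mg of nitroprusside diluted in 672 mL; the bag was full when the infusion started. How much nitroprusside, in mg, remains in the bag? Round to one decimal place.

22.0 mg

Dose = 1.8 mcg/kg/min × 50.6 kg = 91.08 mcg/min
91.08 mcg/min × 60 min/hr = 5464.8 mcg/hr
Concentration = 57 mg ÷ 672 mL = 0.08482143 mg/mL = 84.82143 mcg/mL
Rate = 5464.8 mcg/hr ÷ 84.82143 mcg/mL = 64.42712 mL/hr
Volume infused = 64.42712 mL/hr × 6.4 hr = 412.3335 mL
Volume remaining = 672 − 412.3335 = 259.6665 mL
Drug remaining = 259.6665 mL × 84.82143 mcg/mL = 22025.28 mcg = 22.02528 mg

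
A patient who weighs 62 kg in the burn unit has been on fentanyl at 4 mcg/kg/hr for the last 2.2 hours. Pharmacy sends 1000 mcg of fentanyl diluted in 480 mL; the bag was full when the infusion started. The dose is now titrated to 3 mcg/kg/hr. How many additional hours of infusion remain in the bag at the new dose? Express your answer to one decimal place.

2.4 hours

Initial rate:
Dose = 4 mcg/kg/hr × 62 kg = 248 mcg/hr
Concentration = 1000 mcg ÷ 480 mL = 2.083333 mcg/mL
Rate = 248 mcg/hr ÷ 2.083333 mcg/mL = 119.04 mL/hr
Volume infused so far = 119.04 mL/hr × 2.2 hr = 261.888 mL
Volume remaining = 480 − 261.888 = 218.112 mL
New rate:
Dose = 3 mcg/kg/hr × 62 kg = 186 mcg/hr
Rate = 186 mcg/hr ÷ 2.083333 mcg/mL = 89.28 mL/hr
Time remaining = 218.112 mL ÷ 89.28 mL/hr = 2.443011 hr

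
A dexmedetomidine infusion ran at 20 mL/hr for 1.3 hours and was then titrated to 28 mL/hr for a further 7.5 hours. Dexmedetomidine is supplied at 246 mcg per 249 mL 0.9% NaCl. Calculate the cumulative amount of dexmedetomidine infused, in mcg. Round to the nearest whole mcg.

233 mcg

Concentration = 246 mcg ÷ 249 mL = 0.9879518 mcg/mL
Stage 1: 20 mL/hr × 1.3 hr = 26 mL → 26 mL × 0.9879518 mcg/mL = 25.68675 mcg
Stage 2: 28 mL/hr × 7.5 hr = 210 mL → 210 mL × 0.9879518 mcg/mL = 207.4699 mcg
Total = 25.68675 + 207.4699 = 233.1566 mcg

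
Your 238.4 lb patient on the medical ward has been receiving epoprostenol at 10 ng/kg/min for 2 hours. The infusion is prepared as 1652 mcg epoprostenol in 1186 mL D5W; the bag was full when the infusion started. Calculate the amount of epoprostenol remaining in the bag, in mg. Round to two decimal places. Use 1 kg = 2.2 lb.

1.52 mg

Weight = 238.4 lb ÷ 2.2 lb/kg = 108.3636 kg
Dose = 10 ng/kg/min × 108.3636 kg = 1083.636 ng/min
1083.636 ng/min × 60 min/hr = 65018.18 ng/hr
Concentration = 1652 mcg ÷ 1186 mL = 1.392917 mcg/mL = 1392.917 ng/mL
Rate = 65018.18 ng/hr ÷ 1392.917 ng/mL = 46.6777 mL/hr
Volume infused = 46.6777 mL/hr × 2 hr = 93.3554 mL
Volume remaining = 1186 − 93.3554 = 1092.645 mL
Drug remaining = 1092.645 mL × 1392.917 ng/mL = 1521964 ng = 1.521964 mg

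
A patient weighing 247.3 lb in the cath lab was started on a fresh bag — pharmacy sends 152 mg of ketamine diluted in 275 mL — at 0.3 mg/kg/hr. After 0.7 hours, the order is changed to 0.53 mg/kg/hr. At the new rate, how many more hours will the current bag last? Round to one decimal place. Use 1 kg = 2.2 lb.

2.2 hours

Initial rate:
Weight = 247.3 lb ÷ 2.2 lb/kg = 112.4091 kg
Dose = 0.3 mg/kg/hr × 112.4091 kg = 33.72273 mg/hr
Concentration = 152 mg ÷ 275 mL = 0.5527273 mg/mL
Rate = 33.72273 mg/hr ÷ 0.5527273 mg/mL = 61.01151 mL/hr
Volume infused so far = 61.01151 mL/hr × 0.7 hr = 42.70806 mL
Volume remaining = 275 − 42.70806 = 232.2919 mL
New rate:
Dose = 0.53 mg/kg/hr × 112.4091 kg = 59.57682 mg/hr
Rate = 59.57682 mg/hr ÷ 0.5527273 mg/mL = 107.787 mL/hr
Time remaining = 232.2919 mL ÷ 107.787 mL/hr = 2.155102 hr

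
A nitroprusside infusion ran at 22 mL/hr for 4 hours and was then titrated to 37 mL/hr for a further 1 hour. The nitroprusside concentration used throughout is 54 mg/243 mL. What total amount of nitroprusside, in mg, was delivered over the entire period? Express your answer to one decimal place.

Concentration = 54 mg ÷ 243 mL = 0.2222222 mg/mL
Stage 1: 22 mL/hr × 4 hr = 88 mL → 88 mL × 0.2222222 mg/mL = 19.55556 mg
Stage 2: 37 mL/hr × 1 hr = 37 mL → 37 mL × 0.2222222 mg/mL = 8.222222 mg
Total = 19.55556 + 8.222222 = 27.77778 mg

27.8 mg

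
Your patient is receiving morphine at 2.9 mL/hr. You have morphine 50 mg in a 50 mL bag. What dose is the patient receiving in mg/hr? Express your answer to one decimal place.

Concentration = 50 mg ÷ 50 mL = 1 mg/mL
Drug rate = 2.9 mL/hr × 1 mg/mL = 2.9 mg/hr

2.9 mg/hr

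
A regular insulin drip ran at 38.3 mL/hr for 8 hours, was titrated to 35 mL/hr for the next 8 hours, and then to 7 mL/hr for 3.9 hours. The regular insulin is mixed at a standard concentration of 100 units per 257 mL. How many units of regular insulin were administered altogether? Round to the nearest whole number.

239 units

Concentration = 100 units ÷ 257 mL = 0.3891051 units/mL
Stage 1: 38.3 mL/hr × 8 hr = 306.4 mL → 306.4 mL × 0.3891051 units/mL = 119.2218 units
Stage 2: 35 mL/hr × 8 hr = 280 mL → 280 mL × 0.3891051 units/mL = 108.9494 units
Stage 3: 7 mL/hr × 3.9 hr = 27.3 mL → 27.3 mL × 0.3891051 units/mL = 10.62257 units
Total = 119.2218 + 108.9494 + 10.62257 = 238.7938 units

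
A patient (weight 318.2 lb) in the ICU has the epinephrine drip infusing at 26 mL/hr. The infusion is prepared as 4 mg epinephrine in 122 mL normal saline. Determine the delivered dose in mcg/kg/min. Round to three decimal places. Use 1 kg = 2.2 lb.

Weight = 318.2 lb ÷ 2.2 lb/kg = 144.6364 kg
Concentration = 4 mg ÷ 122 mL = 0.03278689 mg/mL = 32.78689 mcg/mL
Drug rate = 26 mL/hr × 32.78689 mcg/mL = 852.459 mcg/hr
852.459 mcg/hr ÷ 60 min/hr = 14.20765 mcg/min
14.20765 mcg/min ÷ 144.6364 kg = 0.09823014 mcg/kg/min

0.098 mcg/kg/min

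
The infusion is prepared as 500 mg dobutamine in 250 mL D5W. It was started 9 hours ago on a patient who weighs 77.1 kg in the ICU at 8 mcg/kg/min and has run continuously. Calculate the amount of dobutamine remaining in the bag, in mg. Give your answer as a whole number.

167 mg

Dose = 8 mcg/kg/min × 77.1 kg = 616.8 mcg/min
616.8 mcg/min × 60 min/hr = 37008 mcg/hr
Concentration = 500 mg ÷ 250 mL = 2 mg/mL = 2000 mcg/mL
Rate = 37008 mcg/hr ÷ 2000 mcg/mL = 18.504 mL/hr
Volume infused = 18.504 mL/hr × 9 hr = 166.536 mL
Volume remaining = 250 − 166.536 = 83.464 mL
Drug remaining = 83.464 mL × 2000 mcg/mL = 166928 mcg = 166.928 mg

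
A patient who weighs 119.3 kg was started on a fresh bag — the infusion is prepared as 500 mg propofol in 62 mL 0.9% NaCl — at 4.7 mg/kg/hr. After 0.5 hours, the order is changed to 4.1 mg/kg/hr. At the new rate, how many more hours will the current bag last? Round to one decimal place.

Initial rate:
Dose = 4.7 mg/kg/hr × 119.3 kg = 560.71 mg/hr
Concentration = 500 mg ÷ 62 mL = 8.064516 mg/mL
Rate = 560.71 mg/hr ÷ 8.064516 mg/mL = 69.52804 mL/hr
Volume infused so far = 69.52804 mL/hr × 0.5 hr = 34.76402 mL
Volume remaining = 62 − 34.76402 = 27.23598 mL
New rate:
Dose = 4.1 mg/kg/hr × 119.3 kg = 489.13 mg/hr
Rate = 489.13 mg/hr ÷ 8.064516 mg/mL = 60.65212 mL/hr
Time remaining = 27.23598 mL ÷ 60.65212 mL/hr = 0.4490524 hr

0.4 hours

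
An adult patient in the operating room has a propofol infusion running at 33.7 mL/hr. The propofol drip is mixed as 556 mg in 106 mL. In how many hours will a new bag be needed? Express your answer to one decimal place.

3.1 hours

Duration = 106 mL ÷ 33.7 mL/hr = 3.145401 hr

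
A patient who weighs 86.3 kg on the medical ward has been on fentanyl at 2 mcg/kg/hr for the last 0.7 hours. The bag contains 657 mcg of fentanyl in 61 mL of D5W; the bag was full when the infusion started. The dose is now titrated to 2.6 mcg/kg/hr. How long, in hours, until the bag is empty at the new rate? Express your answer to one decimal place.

2.4 hours

Initial rate:
Dose = 2 mcg/kg/hr × 86.3 kg = 172.6 mcg/hr
Concentration = 657 mcg ÷ 61 mL = 10.77049 mcg/mL
Rate = 172.6 mcg/hr ÷ 10.77049 mcg/mL = 16.02527 mL/hr
Volume infused so far = 16.02527 mL/hr × 0.7 hr = 11.21769 mL
Volume remaining = 61 − 11.21769 = 49.78231 mL
New rate:
Dose = 2.6 mcg/kg/hr × 86.3 kg = 224.38 mcg/hr
Rate = 224.38 mcg/hr ÷ 10.77049 mcg/mL = 20.83285 mL/hr
Time remaining = 49.78231 mL ÷ 20.83285 mL/hr = 2.389607 hr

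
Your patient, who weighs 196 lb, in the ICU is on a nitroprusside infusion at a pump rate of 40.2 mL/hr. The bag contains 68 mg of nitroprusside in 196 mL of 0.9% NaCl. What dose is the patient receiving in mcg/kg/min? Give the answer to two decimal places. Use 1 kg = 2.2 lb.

2.61 mcg/kg/min

Weight = 196 lb ÷ 2.2 lb/kg = 89.09091 kg
Concentration = 68 mg ÷ 196 mL = 0.3469388 mg/mL = 346.9388 mcg/mL
Drug rate = 40.2 mL/hr × 346.9388 mcg/mL = 13946.94 mcg/hr
13946.94 mcg/hr ÷ 60 min/hr = 232.449 mcg/min
232.449 mcg/min ÷ 89.09091 kg = 2.609121 mcg/kg/min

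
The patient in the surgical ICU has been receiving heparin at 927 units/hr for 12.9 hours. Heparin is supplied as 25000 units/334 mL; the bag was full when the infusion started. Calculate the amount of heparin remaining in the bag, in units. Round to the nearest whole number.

13042 units

Concentration = 25000 units ÷ 334 mL = 74.8503 units/mL
Rate = 927 units/hr ÷ 74.8503 units/mL = 12.38472 mL/hr
Volume infused = 12.38472 mL/hr × 12.9 hr = 159.7629 mL
Volume remaining = 334 − 159.7629 = 174.2371 mL
Drug remaining = 174.2371 mL × 74.8503 units/mL = 13041.7 units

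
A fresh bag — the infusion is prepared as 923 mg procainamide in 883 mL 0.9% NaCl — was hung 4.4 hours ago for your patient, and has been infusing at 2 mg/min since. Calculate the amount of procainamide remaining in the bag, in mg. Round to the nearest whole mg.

2 mg/min × 60 min/hr = 120 mg/hr
Concentration = 923 mg ÷ 883 mL = 1.0453 mg/mL
Rate = 120 mg/hr ÷ 1.0453 mg/mL = 114.7996 mL/hr
Volume infused = 114.7996 mL/hr × 4.4 hr = 505.1181 mL
Volume remaining = 883 − 505.1181 = 377.8819 mL
Drug remaining = 377.8819 mL × 1.0453 mg/mL = 395 mg

395 mg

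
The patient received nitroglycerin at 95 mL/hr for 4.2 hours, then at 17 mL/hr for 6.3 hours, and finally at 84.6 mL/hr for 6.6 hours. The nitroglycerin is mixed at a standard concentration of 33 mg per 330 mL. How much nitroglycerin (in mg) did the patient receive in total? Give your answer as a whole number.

106 mg

Concentration = 33 mg ÷ 330 mL = 0.1 mg/mL
Stage 1: 95 mL/hr × 4.2 hr = 399 mL → 399 mL × 0.1 mg/mL = 39.9 mg
Stage 2: 17 mL/hr × 6.3 hr = 107.1 mL → 107.1 mL × 0.1 mg/mL = 10.71 mg
Stage 3: 84.6 mL/hr × 6.6 hr = 558.36 mL → 558.36 mL × 0.1 mg/mL = 55.836 mg
Total = 39.9 + 10.71 + 55.836 = 106.446 mg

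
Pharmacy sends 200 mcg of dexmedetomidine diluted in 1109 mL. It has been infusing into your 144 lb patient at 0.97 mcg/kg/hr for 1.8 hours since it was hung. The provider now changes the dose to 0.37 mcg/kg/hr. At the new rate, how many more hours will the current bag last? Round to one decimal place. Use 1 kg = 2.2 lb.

Initial rate:
Weight = 144 lb ÷ 2.2 lb/kg = 65.45455 kg
Dose = 0.97 mcg/kg/hr × 65.45455 kg = 63.49091 mcg/hr
Concentration = 200 mcg ÷ 1109 mL = 0.1803427 mcg/mL
Rate = 63.49091 mcg/hr ÷ 0.1803427 mcg/mL = 352.0571 mL/hr
Volume infused so far = 352.0571 mL/hr × 1.8 hr = 633.7028 mL
Volume remaining = 1109 − 633.7028 = 475.2972 mL
New rate:
Dose = 0.37 mcg/kg/hr × 65.45455 kg = 24.21818 mcg/hr
Rate = 24.21818 mcg/hr ÷ 0.1803427 mcg/mL = 134.2898 mL/hr
Time remaining = 475.2972 mL ÷ 134.2898 mL/hr = 3.539339 hr

3.5 hours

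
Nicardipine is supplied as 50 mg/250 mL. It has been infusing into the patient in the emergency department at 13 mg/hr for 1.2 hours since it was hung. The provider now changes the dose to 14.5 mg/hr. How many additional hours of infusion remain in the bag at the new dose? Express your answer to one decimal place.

Initial rate:
Concentration = 50 mg ÷ 250 mL = 0.2 mg/mL
Rate = 13 mg/hr ÷ 0.2 mg/mL = 65 mL/hr
Volume infused so far = 65 mL/hr × 1.2 hr = 78 mL
Volume remaining = 250 − 78 = 172 mL
New rate:
Rate = 14.5 mg/hr ÷ 0.2 mg/mL = 72.5 mL/hr
Time remaining = 172 mL ÷ 72.5 mL/hr = 2.372414 hr

2.4 hours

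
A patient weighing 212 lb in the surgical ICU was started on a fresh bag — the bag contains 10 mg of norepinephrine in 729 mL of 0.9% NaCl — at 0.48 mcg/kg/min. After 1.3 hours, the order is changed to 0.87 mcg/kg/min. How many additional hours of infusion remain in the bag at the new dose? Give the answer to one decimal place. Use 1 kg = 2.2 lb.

Initial rate:
Weight = 212 lb ÷ 2.2 lb/kg = 96.36364 kg
Dose = 0.48 mcg/kg/min × 96.36364 kg = 46.25455 mcg/min
46.25455 mcg/min × 60 min/hr = 2775.273 mcg/hr
Concentration = 10 mg ÷ 729 mL = 0.01371742 mg/mL = 13.71742 mcg/mL
Rate = 2775.273 mcg/hr ÷ 13.71742 mcg/mL = 202.3174 mL/hr
Volume infused so far = 202.3174 mL/hr × 1.3 hr = 263.0126 mL
Volume remaining = 729 − 263.0126 = 465.9874 mL
New rate:
Dose = 0.87 mcg/kg/min × 96.36364 kg = 83.83636 mcg/min
83.83636 mcg/min × 60 min/hr = 5030.182 mcg/hr
Rate = 5030.182 mcg/hr ÷ 13.71742 mcg/mL = 366.7003 mL/hr
Time remaining = 465.9874 mL ÷ 366.7003 mL/hr = 1.270758 hr

1.3 hours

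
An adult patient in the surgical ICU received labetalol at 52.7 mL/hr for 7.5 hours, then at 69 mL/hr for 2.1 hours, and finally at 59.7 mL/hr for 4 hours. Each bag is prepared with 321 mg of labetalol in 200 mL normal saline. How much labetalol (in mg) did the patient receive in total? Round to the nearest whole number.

Concentration = 321 mg ÷ 200 mL = 1.605 mg/mL
Stage 1: 52.7 mL/hr × 7.5 hr = 395.25 mL → 395.25 mL × 1.605 mg/mL = 634.3763 mg
Stage 2: 69 mL/hr × 2.1 hr = 144.9 mL → 144.9 mL × 1.605 mg/mL = 232.5645 mg
Stage 3: 59.7 mL/hr × 4 hr = 238.8 mL → 238.8 mL × 1.605 mg/mL = 383.274 mg
Total = 634.3763 + 232.5645 + 383.274 = 1250.215 mg

1250 mg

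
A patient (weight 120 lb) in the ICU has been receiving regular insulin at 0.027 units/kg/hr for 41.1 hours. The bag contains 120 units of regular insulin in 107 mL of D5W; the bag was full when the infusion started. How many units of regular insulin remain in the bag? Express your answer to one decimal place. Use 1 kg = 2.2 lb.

Weight = 120 lb ÷ 2.2 lb/kg = 54.54545 kg
Dose = 0.027 units/kg/hr × 54.54545 kg = 1.472727 units/hr
Concentration = 120 units ÷ 107 mL = 1.121495 units/mL
Rate = 1.472727 units/hr ÷ 1.121495 units/mL = 1.313182 mL/hr
Volume infused = 1.313182 mL/hr × 41.1 hr = 53.97177 mL
Volume remaining = 107 − 53.97177 = 53.02823 mL
Drug remaining = 53.02823 mL × 1.121495 units/mL = 59.47091 units

59.5 units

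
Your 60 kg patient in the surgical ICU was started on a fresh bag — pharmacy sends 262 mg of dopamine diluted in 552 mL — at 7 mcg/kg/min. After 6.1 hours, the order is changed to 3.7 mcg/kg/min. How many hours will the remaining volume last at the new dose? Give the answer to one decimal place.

Initial rate:
Dose = 7 mcg/kg/min × 60 kg = 420 mcg/min
420 mcg/min × 60 min/hr = 25200 mcg/hr
Concentration = 262 mg ÷ 552 mL = 0.4746377 mg/mL = 474.6377 mcg/mL
Rate = 25200 mcg/hr ÷ 474.6377 mcg/mL = 53.09313 mL/hr
Volume infused so far = 53.09313 mL/hr × 6.1 hr = 323.8681 mL
Volume remaining = 552 − 323.8681 = 228.1319 mL
New rate:
Dose = 3.7 mcg/kg/min × 60 kg = 222 mcg/min
222 mcg/min × 60 min/hr = 13320 mcg/hr
Rate = 13320 mcg/hr ÷ 474.6377 mcg/mL = 28.06351 mL/hr
Time remaining = 228.1319 mL ÷ 28.06351 mL/hr = 8.129129 hr

8.1 hours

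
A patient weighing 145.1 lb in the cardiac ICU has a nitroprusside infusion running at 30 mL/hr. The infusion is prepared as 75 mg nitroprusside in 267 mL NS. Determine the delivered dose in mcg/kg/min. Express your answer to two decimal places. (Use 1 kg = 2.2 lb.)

2.13 mcg/kg/min

Weight = 145.1 lb ÷ 2.2 lb/kg = 65.95455 kg
Concentration = 75 mg ÷ 267 mL = 0.2808989 mg/mL = 280.8989 mcg/mL
Drug rate = 30 mL/hr × 280.8989 mcg/mL = 8426.966 mcg/hr
8426.966 mcg/hr ÷ 60 min/hr = 140.4494 mcg/min
140.4494 mcg/min ÷ 65.95455 kg = 2.129488 mcg/kg/min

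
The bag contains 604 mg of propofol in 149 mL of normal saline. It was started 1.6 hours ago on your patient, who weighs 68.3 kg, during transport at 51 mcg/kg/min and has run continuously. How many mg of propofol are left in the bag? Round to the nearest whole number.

270 mg

Dose = 51 mcg/kg/min × 68.3 kg = 3483.3 mcg/min
3483.3 mcg/min × 60 min/hr = 208998 mcg/hr
Concentration = 604 mg ÷ 149 mL = 4.053691 mg/mL = 4053.691 mcg/mL
Rate = 208998 mcg/hr ÷ 4053.691 mcg/mL = 51.55745 mL/hr
Volume infused = 51.55745 mL/hr × 1.6 hr = 82.49193 mL
Volume remaining = 149 − 82.49193 = 66.50807 mL
Drug remaining = 66.50807 mL × 4053.691 mcg/mL = 269603.2 mcg = 269.6032 mg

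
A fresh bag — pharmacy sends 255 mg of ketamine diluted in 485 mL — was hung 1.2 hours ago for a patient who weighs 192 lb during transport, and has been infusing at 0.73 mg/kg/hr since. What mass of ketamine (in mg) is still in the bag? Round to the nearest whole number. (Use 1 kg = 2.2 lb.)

179 mg

Weight = 192 lb ÷ 2.2 lb/kg = 87.27273 kg
Dose = 0.73 mg/kg/hr × 87.27273 kg = 63.70909 mg/hr
Concentration = 255 mg ÷ 485 mL = 0.5257732 mg/mL
Rate = 63.70909 mg/hr ÷ 0.5257732 mg/mL = 121.1722 mL/hr
Volume infused = 121.1722 mL/hr × 1.2 hr = 145.4066 mL
Volume remaining = 485 − 145.4066 = 339.5934 mL
Drug remaining = 339.5934 mL × 0.5257732 mg/mL = 178.5491 mg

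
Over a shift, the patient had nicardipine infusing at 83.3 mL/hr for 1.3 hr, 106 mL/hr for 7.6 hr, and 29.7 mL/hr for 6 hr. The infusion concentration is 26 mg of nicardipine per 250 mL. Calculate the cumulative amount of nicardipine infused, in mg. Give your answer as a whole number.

Concentration = 26 mg ÷ 250 mL = 0.104 mg/mL
Stage 1: 83.3 mL/hr × 1.3 hr = 108.29 mL → 108.29 mL × 0.104 mg/mL = 11.26216 mg
Stage 2: 106 mL/hr × 7.6 hr = 805.6 mL → 805.6 mL × 0.104 mg/mL = 83.7824 mg
Stage 3: 29.7 mL/hr × 6 hr = 178.2 mL → 178.2 mL × 0.104 mg/mL = 18.5328 mg
Total = 11.26216 + 83.7824 + 18.5328 = 113.5774 mg

114 mg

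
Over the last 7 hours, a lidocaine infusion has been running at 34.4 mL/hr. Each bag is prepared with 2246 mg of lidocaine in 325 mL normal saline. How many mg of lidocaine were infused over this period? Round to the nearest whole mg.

Concentration = 2246 mg ÷ 325 mL = 6.910769 mg/mL
Drug rate = 34.4 mL/hr × 6.910769 mg/mL = 237.7305 mg/hr
Total = 237.7305 mg/hr × 7 hr = 1664.113 mg

1664 mg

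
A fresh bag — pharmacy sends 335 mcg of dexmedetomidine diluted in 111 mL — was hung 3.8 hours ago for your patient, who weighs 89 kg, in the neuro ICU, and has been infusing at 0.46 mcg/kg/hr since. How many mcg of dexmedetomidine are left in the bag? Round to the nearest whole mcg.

Dose = 0.46 mcg/kg/hr × 89 kg = 40.94 mcg/hr
Concentration = 335 mcg ÷ 111 mL = 3.018018 mcg/mL
Rate = 40.94 mcg/hr ÷ 3.018018 mcg/mL = 13.56519 mL/hr
Volume infused = 13.56519 mL/hr × 3.8 hr = 51.54774 mL
Volume remaining = 111 − 51.54774 = 59.45226 mL
Drug remaining = 59.45226 mL × 3.018018 mcg/mL = 179.428 mcg

179 mcg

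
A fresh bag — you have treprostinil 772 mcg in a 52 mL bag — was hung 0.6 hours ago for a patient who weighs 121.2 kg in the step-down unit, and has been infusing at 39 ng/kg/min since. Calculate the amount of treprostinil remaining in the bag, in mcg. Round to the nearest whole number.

602 mcg

Dose = 39 ng/kg/min × 121.2 kg = 4726.8 ng/min
4726.8 ng/min × 60 min/hr = 283608 ng/hr
Concentration = 772 mcg ÷ 52 mL = 14.84615 mcg/mL = 14846.15 ng/mL
Rate = 283608 ng/hr ÷ 14846.15 ng/mL = 19.10313 mL/hr
Volume infused = 19.10313 mL/hr × 0.6 hr = 11.46188 mL
Volume remaining = 52 − 11.46188 = 40.53812 mL
Drug remaining = 40.53812 mL × 14846.15 ng/mL = 601835.2 ng = 601.8352 mcg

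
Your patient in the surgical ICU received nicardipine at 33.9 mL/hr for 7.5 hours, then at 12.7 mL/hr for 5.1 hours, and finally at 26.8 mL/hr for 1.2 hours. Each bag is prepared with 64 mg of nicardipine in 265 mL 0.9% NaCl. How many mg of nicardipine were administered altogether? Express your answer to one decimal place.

84.8 mg

Concentration = 64 mg ÷ 265 mL = 0.2415094 mg/mL
Stage 1: 33.9 mL/hr × 7.5 hr = 254.25 mL → 254.25 mL × 0.2415094 mg/mL = 61.40377 mg
Stage 2: 12.7 mL/hr × 5.1 hr = 64.77 mL → 64.77 mL × 0.2415094 mg/mL = 15.64257 mg
Stage 3: 26.8 mL/hr × 1.2 hr = 32.16 mL → 32.16 mL × 0.2415094 mg/mL = 7.766943 mg
Total = 61.40377 + 15.64257 + 7.766943 = 84.81328 mg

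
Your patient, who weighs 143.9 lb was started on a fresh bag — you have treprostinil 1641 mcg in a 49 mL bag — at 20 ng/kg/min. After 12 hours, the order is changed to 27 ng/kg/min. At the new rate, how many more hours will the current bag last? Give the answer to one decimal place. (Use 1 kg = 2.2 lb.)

6.6 hours

Initial rate:
Weight = 143.9 lb ÷ 2.2 lb/kg = 65.40909 kg
Dose = 20 ng/kg/min × 65.40909 kg = 1308.182 ng/min
1308.182 ng/min × 60 min/hr = 78490.91 ng/hr
Concentration = 1641 mcg ÷ 49 mL = 33.4898 mcg/mL = 33489.8 ng/mL
Rate = 78490.91 ng/hr ÷ 33489.8 ng/mL = 2.343726 mL/hr
Volume infused so far = 2.343726 mL/hr × 12 hr = 28.12471 mL
Volume remaining = 49 − 28.12471 = 20.87529 mL
New rate:
Dose = 27 ng/kg/min × 65.40909 kg = 1766.045 ng/min
1766.045 ng/min × 60 min/hr = 105962.7 ng/hr
Rate = 105962.7 ng/hr ÷ 33489.8 ng/mL = 3.16403 mL/hr
Time remaining = 20.87529 mL ÷ 3.16403 mL/hr = 6.597689 hr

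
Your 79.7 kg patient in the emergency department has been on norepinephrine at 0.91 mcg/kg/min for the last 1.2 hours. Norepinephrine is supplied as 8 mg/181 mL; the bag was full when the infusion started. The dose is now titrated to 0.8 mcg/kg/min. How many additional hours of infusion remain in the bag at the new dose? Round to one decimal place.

Initial rate:
Dose = 0.91 mcg/kg/min × 79.7 kg = 72.527 mcg/min
72.527 mcg/min × 60 min/hr = 4351.62 mcg/hr
Concentration = 8 mg ÷ 181 mL = 0.0441989 mg/mL = 44.1989 mcg/mL
Rate = 4351.62 mcg/hr ÷ 44.1989 mcg/mL = 98.4554 mL/hr
Volume infused so far = 98.4554 mL/hr × 1.2 hr = 118.1465 mL
Volume remaining = 181 − 118.1465 = 62.85352 mL
New rate:
Dose = 0.8 mcg/kg/min × 79.7 kg = 63.76 mcg/min
63.76 mcg/min × 60 min/hr = 3825.6 mcg/hr
Rate = 3825.6 mcg/hr ÷ 44.1989 mcg/mL = 86.5542 mL/hr
Time remaining = 62.85352 mL ÷ 86.5542 mL/hr = 0.7261752 hr

0.7 hours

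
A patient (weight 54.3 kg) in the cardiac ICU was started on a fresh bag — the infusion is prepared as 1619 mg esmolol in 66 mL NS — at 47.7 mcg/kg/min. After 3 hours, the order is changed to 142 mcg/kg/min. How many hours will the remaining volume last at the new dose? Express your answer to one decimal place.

2.5 hours

Initial rate:
Dose = 47.7 mcg/kg/min × 54.3 kg = 2590.11 mcg/min
2590.11 mcg/min × 60 min/hr = 155406.6 mcg/hr
Concentration = 1619 mg ÷ 66 mL = 24.5303 mg/mL = 24530.3 mcg/mL
Rate = 155406.6 mcg/hr ÷ 24530.3 mcg/mL = 6.335291 mL/hr
Volume infused so far = 6.335291 mL/hr × 3 hr = 19.00587 mL
Volume remaining = 66 − 19.00587 = 46.99413 mL
New rate:
Dose = 142 mcg/kg/min × 54.3 kg = 7710.6 mcg/min
7710.6 mcg/min × 60 min/hr = 462636 mcg/hr
Rate = 462636 mcg/hr ÷ 24530.3 mcg/mL = 18.85978 mL/hr
Time remaining = 46.99413 mL ÷ 18.85978 mL/hr = 2.491765 hr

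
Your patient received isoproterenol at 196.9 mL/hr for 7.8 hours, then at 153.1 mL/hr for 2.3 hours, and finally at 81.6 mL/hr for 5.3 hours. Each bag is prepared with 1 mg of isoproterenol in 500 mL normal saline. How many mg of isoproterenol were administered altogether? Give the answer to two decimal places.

Concentration = 1 mg ÷ 500 mL = 0.002 mg/mL
Stage 1: 196.9 mL/hr × 7.8 hr = 1535.82 mL → 1535.82 mL × 0.002 mg/mL = 3.07164 mg
Stage 2: 153.1 mL/hr × 2.3 hr = 352.13 mL → 352.13 mL × 0.002 mg/mL = 0.70426 mg
Stage 3: 81.6 mL/hr × 5.3 hr = 432.48 mL → 432.48 mL × 0.002 mg/mL = 0.86496 mg
Total = 3.07164 + 0.70426 + 0.86496 = 4.64086 mg

4.64 mg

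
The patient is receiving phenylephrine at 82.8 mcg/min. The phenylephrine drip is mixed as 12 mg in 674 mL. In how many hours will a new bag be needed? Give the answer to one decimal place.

82.8 mcg/min × 60 min/hr = 4968 mcg/hr
Concentration = 12 mg ÷ 674 mL = 0.01780415 mg/mL = 17.80415 mcg/mL
Rate = 4968 mcg/hr ÷ 17.80415 mcg/mL = 279.036 mL/hr
Duration = 674 mL ÷ 279.036 mL/hr = 2.415459 hr

2.4 hours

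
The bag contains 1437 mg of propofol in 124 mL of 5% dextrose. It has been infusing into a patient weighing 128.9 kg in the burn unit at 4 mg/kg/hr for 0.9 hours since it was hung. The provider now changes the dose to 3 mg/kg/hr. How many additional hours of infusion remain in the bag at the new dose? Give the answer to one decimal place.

Initial rate:
Dose = 4 mg/kg/hr × 128.9 kg = 515.6 mg/hr
Concentration = 1437 mg ÷ 124 mL = 11.58871 mg/mL
Rate = 515.6 mg/hr ÷ 11.58871 mg/mL = 44.49158 mL/hr
Volume infused so far = 44.49158 mL/hr × 0.9 hr = 40.04242 mL
Volume remaining = 124 − 40.04242 = 83.95758 mL
New rate:
Dose = 3 mg/kg/hr × 128.9 kg = 386.7 mg/hr
Rate = 386.7 mg/hr ÷ 11.58871 mg/mL = 33.36868 mL/hr
Time remaining = 83.95758 mL ÷ 33.36868 mL/hr = 2.516059 hr

2.5 hours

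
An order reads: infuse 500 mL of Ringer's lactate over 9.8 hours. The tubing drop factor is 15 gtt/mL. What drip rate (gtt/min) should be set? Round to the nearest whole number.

13 gtt/min

500 mL ÷ (9.8 hr × 60 = 588 min) = 0.8503401 mL/min
0.8503401 mL/min × 15 gtt/mL = 12.7551 gtt/min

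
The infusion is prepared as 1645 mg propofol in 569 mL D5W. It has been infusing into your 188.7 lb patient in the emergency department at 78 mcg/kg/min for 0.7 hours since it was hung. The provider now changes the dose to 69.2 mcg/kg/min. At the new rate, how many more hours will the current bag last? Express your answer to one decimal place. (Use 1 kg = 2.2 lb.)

3.8 hours

Initial rate:
Weight = 188.7 lb ÷ 2.2 lb/kg = 85.77273 kg
Dose = 78 mcg/kg/min × 85.77273 kg = 6690.273 mcg/min
6690.273 mcg/min × 60 min/hr = 401416.4 mcg/hr
Concentration = 1645 mg ÷ 569 mL = 2.891037 mg/mL = 2891.037 mcg/mL
Rate = 401416.4 mcg/hr ÷ 2891.037 mcg/mL = 138.8486 mL/hr
Volume infused so far = 138.8486 mL/hr × 0.7 hr = 97.194 mL
Volume remaining = 569 − 97.194 = 471.806 mL
New rate:
Dose = 69.2 mcg/kg/min × 85.77273 kg = 5935.473 mcg/min
5935.473 mcg/min × 60 min/hr = 356128.4 mcg/hr
Rate = 356128.4 mcg/hr ÷ 2891.037 mcg/mL = 123.1836 mL/hr
Time remaining = 471.806 mL ÷ 123.1836 mL/hr = 3.830104 hr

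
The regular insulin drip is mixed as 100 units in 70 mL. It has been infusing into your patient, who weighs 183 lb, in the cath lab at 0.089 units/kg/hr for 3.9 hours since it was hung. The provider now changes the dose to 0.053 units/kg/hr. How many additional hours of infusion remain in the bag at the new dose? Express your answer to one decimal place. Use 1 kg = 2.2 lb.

Initial rate:
Weight = 183 lb ÷ 2.2 lb/kg = 83.18182 kg
Dose = 0.089 units/kg/hr × 83.18182 kg = 7.403182 units/hr
Concentration = 100 units ÷ 70 mL = 1.428571 units/mL
Rate = 7.403182 units/hr ÷ 1.428571 units/mL = 5.182227 mL/hr
Volume infused so far = 5.182227 mL/hr × 3.9 hr = 20.21069 mL
Volume remaining = 70 − 20.21069 = 49.78931 mL
New rate:
Dose = 0.053 units/kg/hr × 83.18182 kg = 4.408636 units/hr
Rate = 4.408636 units/hr ÷ 1.428571 units/mL = 3.086045 mL/hr
Time remaining = 49.78931 mL ÷ 3.086045 mL/hr = 16.13369 hr

16.1 hours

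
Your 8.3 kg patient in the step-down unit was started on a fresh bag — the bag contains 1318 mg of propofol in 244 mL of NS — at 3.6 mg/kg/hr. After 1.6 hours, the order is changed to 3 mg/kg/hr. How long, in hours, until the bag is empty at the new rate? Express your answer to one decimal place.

51.0 hours

Initial rate:
Dose = 3.6 mg/kg/hr × 8.3 kg = 29.88 mg/hr
Concentration = 1318 mg ÷ 244 mL = 5.401639 mg/mL
Rate = 29.88 mg/hr ÷ 5.401639 mg/mL = 5.531654 mL/hr
Volume infused so far = 5.531654 mL/hr × 1.6 hr = 8.850646 mL
Volume remaining = 244 − 8.850646 = 235.1494 mL
New rate:
Dose = 3 mg/kg/hr × 8.3 kg = 24.9 mg/hr
Rate = 24.9 mg/hr ÷ 5.401639 mg/mL = 4.609712 mL/hr
Time remaining = 235.1494 mL ÷ 4.609712 mL/hr = 51.01173 hr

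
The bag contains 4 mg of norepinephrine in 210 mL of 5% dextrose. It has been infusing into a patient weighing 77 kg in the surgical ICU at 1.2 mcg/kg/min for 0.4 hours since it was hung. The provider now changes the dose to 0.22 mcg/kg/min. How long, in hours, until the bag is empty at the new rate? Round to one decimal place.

1.8 hours

Initial rate:
Dose = 1.2 mcg/kg/min × 77 kg = 92.4 mcg/min
92.4 mcg/min × 60 min/hr = 5544 mcg/hr
Concentration = 4 mg ÷ 210 mL = 0.01904762 mg/mL = 19.04762 mcg/mL
Rate = 5544 mcg/hr ÷ 19.04762 mcg/mL = 291.06 mL/hr
Volume infused so far = 291.06 mL/hr × 0.4 hr = 116.424 mL
Volume remaining = 210 − 116.424 = 93.576 mL
New rate:
Dose = 0.22 mcg/kg/min × 77 kg = 16.94 mcg/min
16.94 mcg/min × 60 min/hr = 1016.4 mcg/hr
Rate = 1016.4 mcg/hr ÷ 19.04762 mcg/mL = 53.361 mL/hr
Time remaining = 93.576 mL ÷ 53.361 mL/hr = 1.75364 hr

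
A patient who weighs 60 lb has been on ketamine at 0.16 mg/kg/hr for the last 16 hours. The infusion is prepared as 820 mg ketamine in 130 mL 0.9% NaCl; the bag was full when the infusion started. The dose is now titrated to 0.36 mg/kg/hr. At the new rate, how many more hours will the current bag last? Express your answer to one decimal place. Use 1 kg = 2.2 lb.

Initial rate:
Weight = 60 lb ÷ 2.2 lb/kg = 27.27273 kg
Dose = 0.16 mg/kg/hr × 27.27273 kg = 4.363636 mg/hr
Concentration = 820 mg ÷ 130 mL = 6.307692 mg/mL
Rate = 4.363636 mg/hr ÷ 6.307692 mg/mL = 0.691796 mL/hr
Volume infused so far = 0.691796 mL/hr × 16 hr = 11.06874 mL
Volume remaining = 130 − 11.06874 = 118.9313 mL
New rate:
Dose = 0.36 mg/kg/hr × 27.27273 kg = 9.818182 mg/hr
Rate = 9.818182 mg/hr ÷ 6.307692 mg/mL = 1.556541 mL/hr
Time remaining = 118.9313 mL ÷ 1.556541 mL/hr = 76.40741 hr

76.4 hours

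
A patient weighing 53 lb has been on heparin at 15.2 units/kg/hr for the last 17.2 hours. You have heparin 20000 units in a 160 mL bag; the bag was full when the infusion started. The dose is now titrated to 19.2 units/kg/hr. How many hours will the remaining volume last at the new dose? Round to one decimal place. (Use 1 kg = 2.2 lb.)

29.6 hours

Initial rate:
Weight = 53 lb ÷ 2.2 lb/kg = 24.09091 kg
Dose = 15.2 units/kg/hr × 24.09091 kg = 366.1818 units/hr
Concentration = 20000 units ÷ 160 mL = 125 units/mL
Rate = 366.1818 units/hr ÷ 125 units/mL = 2.929455 mL/hr
Volume infused so far = 2.929455 mL/hr × 17.2 hr = 50.38662 mL
Volume remaining = 160 − 50.38662 = 109.6134 mL
New rate:
Dose = 19.2 units/kg/hr × 24.09091 kg = 462.5455 units/hr
Rate = 462.5455 units/hr ÷ 125 units/mL = 3.700364 mL/hr
Time remaining = 109.6134 mL ÷ 3.700364 mL/hr = 29.62233 hr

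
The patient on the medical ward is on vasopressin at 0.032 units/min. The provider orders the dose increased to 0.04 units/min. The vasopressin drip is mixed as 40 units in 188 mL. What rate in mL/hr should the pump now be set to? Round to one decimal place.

0.04 units/min × 60 min/hr = 2.4 units/hr
Concentration = 40 units ÷ 188 mL = 0.212766 units/mL
Rate = 2.4 units/hr ÷ 0.212766 units/mL = 11.28 mL/hr

11.3 mL/hr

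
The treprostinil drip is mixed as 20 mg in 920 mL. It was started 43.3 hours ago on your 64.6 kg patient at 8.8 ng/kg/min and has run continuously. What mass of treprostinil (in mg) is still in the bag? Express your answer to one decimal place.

Dose = 8.8 ng/kg/min × 64.6 kg = 568.48 ng/min
568.48 ng/min × 60 min/hr = 34108.8 ng/hr
Concentration = 20 mg ÷ 920 mL = 0.02173913 mg/mL = 21739.13 ng/mL
Rate = 34108.8 ng/hr ÷ 21739.13 ng/mL = 1.569005 mL/hr
Volume infused = 1.569005 mL/hr × 43.3 hr = 67.93791 mL
Volume remaining = 920 − 67.93791 = 852.0621 mL
Drug remaining = 852.0621 mL × 21739.13 ng/mL = 18523089 ng = 18.52309 mg

18.5 mg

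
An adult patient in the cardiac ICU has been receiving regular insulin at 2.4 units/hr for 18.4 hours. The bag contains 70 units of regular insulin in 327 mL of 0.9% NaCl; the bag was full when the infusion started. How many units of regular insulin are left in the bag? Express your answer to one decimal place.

Concentration = 70 units ÷ 327 mL = 0.2140673 units/mL
Rate = 2.4 units/hr ÷ 0.2140673 units/mL = 11.21143 mL/hr
Volume infused = 11.21143 mL/hr × 18.4 hr = 206.2903 mL
Volume remaining = 327 − 206.2903 = 120.7097 mL
Drug remaining = 120.7097 mL × 0.2140673 units/mL = 25.84 units

25.8 units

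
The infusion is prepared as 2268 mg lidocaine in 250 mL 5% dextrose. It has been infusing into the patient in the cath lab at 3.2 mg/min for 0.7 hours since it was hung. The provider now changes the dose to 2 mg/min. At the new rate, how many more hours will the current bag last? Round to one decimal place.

17.8 hours

Initial rate:
3.2 mg/min × 60 min/hr = 192 mg/hr
Concentration = 2268 mg ÷ 250 mL = 9.072 mg/mL
Rate = 192 mg/hr ÷ 9.072 mg/mL = 21.16402 mL/hr
Volume infused so far = 21.16402 mL/hr × 0.7 hr = 14.81481 mL
Volume remaining = 250 − 14.81481 = 235.1852 mL
New rate:
2 mg/min × 60 min/hr = 120 mg/hr
Rate = 120 mg/hr ÷ 9.072 mg/mL = 13.22751 mL/hr
Time remaining = 235.1852 mL ÷ 13.22751 mL/hr = 17.78 hr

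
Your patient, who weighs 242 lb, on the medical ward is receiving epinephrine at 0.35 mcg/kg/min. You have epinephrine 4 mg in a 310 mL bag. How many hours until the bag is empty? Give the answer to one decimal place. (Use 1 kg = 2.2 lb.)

1.7 hours

Weight = 242 lb ÷ 2.2 lb/kg = 110 kg
Dose = 0.35 mcg/kg/min × 110 kg = 38.5 mcg/min
38.5 mcg/min × 60 min/hr = 2310 mcg/hr
Concentration = 4 mg ÷ 310 mL = 0.01290323 mg/mL = 12.90323 mcg/mL
Rate = 2310 mcg/hr ÷ 12.90323 mcg/mL = 179.025 mL/hr
Duration = 310 mL ÷ 179.025 mL/hr = 1.731602 hr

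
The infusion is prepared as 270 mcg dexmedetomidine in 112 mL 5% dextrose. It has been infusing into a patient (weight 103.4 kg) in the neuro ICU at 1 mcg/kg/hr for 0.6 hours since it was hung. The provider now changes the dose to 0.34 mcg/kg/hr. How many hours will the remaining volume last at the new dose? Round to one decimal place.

Initial rate:
Dose = 1 mcg/kg/hr × 103.4 kg = 103.4 mcg/hr
Concentration = 270 mcg ÷ 112 mL = 2.410714 mcg/mL
Rate = 103.4 mcg/hr ÷ 2.410714 mcg/mL = 42.89185 mL/hr
Volume infused so far = 42.89185 mL/hr × 0.6 hr = 25.73511 mL
Volume remaining = 112 − 25.73511 = 86.26489 mL
New rate:
Dose = 0.34 mcg/kg/hr × 103.4 kg = 35.156 mcg/hr
Rate = 35.156 mcg/hr ÷ 2.410714 mcg/mL = 14.58323 mL/hr
Time remaining = 86.26489 mL ÷ 14.58323 mL/hr = 5.915349 hr

5.9 hours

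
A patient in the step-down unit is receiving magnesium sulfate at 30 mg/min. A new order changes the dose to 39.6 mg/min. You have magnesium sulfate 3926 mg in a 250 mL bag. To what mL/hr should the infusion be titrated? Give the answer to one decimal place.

39.6 mg/min × 60 min/hr = 2376 mg/hr
Concentration = 3926 mg ÷ 250 mL = 15.704 mg/mL
Rate = 2376 mg/hr ÷ 15.704 mg/mL = 151.299 mL/hr

151.3 mL/hr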